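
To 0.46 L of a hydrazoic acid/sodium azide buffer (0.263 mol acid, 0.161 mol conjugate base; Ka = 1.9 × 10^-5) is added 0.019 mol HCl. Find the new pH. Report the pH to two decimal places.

After neutralization: n(HN3) = 0.282 mol, n(N3-) = 0.142 mol.
pKa = −log(1.9 × 10^-5) = 4.721
pH = pKa + log(n_N3-/n_HN3) = 4.721 + log(0.142/0.282) = 4.721 + (-0.298)

pH = 4.42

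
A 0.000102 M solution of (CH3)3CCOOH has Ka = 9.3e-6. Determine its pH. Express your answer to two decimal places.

pH = 4.58

(CH3)3CCOOH ⇌ (CH3)3CCOO- + H+
From the ICE table, Ka = [H+]²/(0.000102 − [H+]) = 9.3 × 10^-6.
[H+] is not negligible relative to C₀; solve [H+]² + 9.3e-06·[H+] − 9.49e-10 = 0.
[H+] = [−9.3e-06 + √(9.3e-06² + 3.79e-09)]/2 = 2.65 × 10^-5 M
pH = −log[H+] = −log(2.65 × 10^-5) = 4.58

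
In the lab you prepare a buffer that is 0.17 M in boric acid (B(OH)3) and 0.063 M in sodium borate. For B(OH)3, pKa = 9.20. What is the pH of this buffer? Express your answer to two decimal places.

pH = 8.77

pH = pKa + log([A⁻]/[HA]) = 9.20 + log(0.063/0.17)
pH = 9.20 + (-0.431) = 8.77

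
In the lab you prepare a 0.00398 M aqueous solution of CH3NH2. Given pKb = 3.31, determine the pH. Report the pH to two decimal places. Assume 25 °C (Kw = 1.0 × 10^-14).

CH3NH2 + H2O ⇌ CH3NH3+ + OH-
Kb = 10^(−3.31) = 4.90 × 10^-4
Let x = [OH-] at equilibrium. Kb = x²/(0.00398 − x).
The 5% rule fails; solving x² + Kb·x − Kb·C₀ = 0 exactly:
x = [−0.00049 + √(0.00049² + 7.8e-06)]/2 = 1.17 × 10^-3 M
pOH = 2.93, so pH = 14.00 − pOH = 11.07

pH = 11.07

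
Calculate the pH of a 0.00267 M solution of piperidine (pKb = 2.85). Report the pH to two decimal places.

pH = 11.13

C5H10NH + H2O ⇌ C5H10NH2+ + OH-
Kb = 10^(−2.85) = 1.41 × 10^-3
Kb = [OH-]²/(0.00267 − [OH-]) = 1.41 × 10^-3
The 5% rule fails; solving [OH-]² + Kb·[OH-] − Kb·C₀ = 0 exactly:
[OH-] = [−0.00141 + √(0.00141² + 1.51e-05)]/2 = 1.36 × 10^-3 M
pOH = 2.87, so pH = 14.00 − pOH = 11.13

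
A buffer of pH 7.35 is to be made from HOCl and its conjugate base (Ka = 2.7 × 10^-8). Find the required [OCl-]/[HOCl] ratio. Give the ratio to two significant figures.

pKa = -log(2.7 × 10^-8) = 7.569
pH = pKa + log(r) ⇒ log(r) = 7.35 − 7.569 = -0.219
r = [OCl-]/[HOCl] = 10^(-0.219) = 0.604

ratio = 0.60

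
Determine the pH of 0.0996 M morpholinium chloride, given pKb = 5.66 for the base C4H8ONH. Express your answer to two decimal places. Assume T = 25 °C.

pH = 4.67

C4H8ONH2+ is the conjugate acid of the weak base C4H8ONH.
Kb = 10^(−5.66) = 2.19 × 10^-6
Ka = Kw/Kb = 1.0×10^-14 / 2.19 × 10^-6 = 4.57 × 10^-9
Ka = x²/(0.0996 − x) = 4.57 × 10^-9
Neglecting x in the denominator: x = √(4.57 × 10^-9 × 0.0996) = 2.13 × 10^-5 M
Check: 0.021% ionized — well under 5%, approximation valid.
pH = −log[H+] = −log(2.13 × 10^-5) = 4.67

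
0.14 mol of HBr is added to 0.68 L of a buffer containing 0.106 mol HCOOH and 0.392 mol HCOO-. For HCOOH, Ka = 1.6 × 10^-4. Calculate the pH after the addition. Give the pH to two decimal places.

pH = 3.81

Added H+ converts HCOO- to HCOOH: HCOOH → 0.246 mol, HCOO- → 0.252 mol.
pKa = −log(1.6 × 10^-4) = 3.796
pH = pKa + log(n_HCOO-/n_HCOOH) = 3.796 + log(0.252/0.246) = 3.796 + (+0.010)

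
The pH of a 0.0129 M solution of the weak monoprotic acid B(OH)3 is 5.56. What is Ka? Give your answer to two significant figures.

Ka = 5.9 × 10^-10

[H+] = 10^(-5.56) = 2.75 × 10^-6 M
At equilibrium [HA] = 0.0129 − 2.75 × 10^-6 = 1.29 × 10^-2 M
Ka = [H+][A-]/[HA] = (2.75 × 10^-6)² / 1.29 × 10^-2 = 5.9 × 10^-10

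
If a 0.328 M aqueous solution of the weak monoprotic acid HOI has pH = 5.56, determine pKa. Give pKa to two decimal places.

[H+] = 10^(-5.56) = 2.75 × 10^-6 M
At equilibrium [HA] = 0.328 − 2.75 × 10^-6 = 3.28 × 10^-1 M
Ka = [H+][A-]/[HA] = (2.75 × 10^-6)² / 3.28 × 10^-1 = 2.31 × 10^-11
pKa = -log(2.31 × 10^-11) = 10.64

pKa = 10.64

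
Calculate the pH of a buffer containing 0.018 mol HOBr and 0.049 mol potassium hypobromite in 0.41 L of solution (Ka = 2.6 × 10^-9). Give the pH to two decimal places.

pH = 9.02

pKa = −log(2.6 × 10^-9) = 8.585
Using pH = pKa + log([base]/[acid]) with [base]/[acid] = 0.049/0.018:
pH = 8.585 + (+0.435) = 9.02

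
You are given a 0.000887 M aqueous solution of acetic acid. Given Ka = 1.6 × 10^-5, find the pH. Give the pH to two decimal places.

CH3COOH ⇌ CH3COO- + H+
Ka = [H+]²/(0.000887 − [H+]) = 1.6 × 10^-5
Here C₀/Ka ≈ 55.4, so the small-[H+] approximation fails. Use the quadratic:
[H+] = [−1.6e-05 + √(1.6e-05² + 5.68e-08)]/2 = 1.11 × 10^-4 M
pH = −log[H+] = −log(1.11 × 10^-4) = 3.95

pH = 3.95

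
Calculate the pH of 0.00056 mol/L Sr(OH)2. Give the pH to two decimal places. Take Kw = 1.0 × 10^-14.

pH = 11.05

Sr(OH)2 is a strong base (each formula unit releases 2 OH-); [OH-] = 0.00112 M.
pOH = -log(0.00112) = 2.95
pH = 14.00 - 2.95 = 11.05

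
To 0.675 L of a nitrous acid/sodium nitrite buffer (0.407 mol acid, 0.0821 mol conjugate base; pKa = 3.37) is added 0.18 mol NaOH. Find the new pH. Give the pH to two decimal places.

OH- converts HNO2 to NO2-: HNO2 → 0.227 mol, NO2- → 0.262 mol.
pH = pKa + log(n_NO2-/n_HNO2) = 3.37 + log(0.262/0.227) = 3.37 + (+0.062)

pH = 3.43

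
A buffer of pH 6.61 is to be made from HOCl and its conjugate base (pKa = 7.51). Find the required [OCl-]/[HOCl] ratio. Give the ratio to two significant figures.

ratio = 0.13

pH = pKa + log(r) ⇒ log(r) = 6.61 − 7.51 = -0.90
r = [OCl-]/[HOCl] = 10^(-0.90) = 0.126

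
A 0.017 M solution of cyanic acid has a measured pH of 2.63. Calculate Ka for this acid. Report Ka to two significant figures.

[H+] = 10^(-2.63) = 2.34 × 10^-3 M
At equilibrium [HA] = 0.017 − 2.34 × 10^-3 = 1.47 × 10^-2 M
Ka = [H+][A-]/[HA] = (2.34 × 10^-3)² / 1.47 × 10^-2 = 3.7 × 10^-4

Ka = 3.7 × 10^-4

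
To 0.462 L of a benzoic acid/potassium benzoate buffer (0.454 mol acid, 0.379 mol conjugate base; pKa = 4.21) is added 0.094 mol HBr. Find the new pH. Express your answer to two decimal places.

After neutralization: n(C6H5COOH) = 0.548 mol, n(C6H5COO-) = 0.285 mol.
pH = pKa + log(n_C6H5COO-/n_C6H5COOH) = 4.21 + log(0.285/0.548) = 4.21 + (-0.284)

pH = 3.93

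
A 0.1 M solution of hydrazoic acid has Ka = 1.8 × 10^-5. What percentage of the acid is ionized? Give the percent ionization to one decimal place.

1.3%

HN3 ⇌ N3- + H+; let x = [H+] at equilibrium.
x ≈ √(Ka·C₀) = √(1.8 × 10^-5 × 0.1) = 1.34 × 10^-3 M
% ionization = x/C₀ × 100% = 1.34 × 10^-3/0.1 × 100% = 1.3%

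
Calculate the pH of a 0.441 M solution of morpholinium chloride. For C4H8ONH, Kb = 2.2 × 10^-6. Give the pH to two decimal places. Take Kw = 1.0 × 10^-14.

pH = 4.35

C4H8ONH2+ is the conjugate acid of the weak base C4H8ONH.
Ka = Kw/Kb = 1.0×10^-14 / 2.2 × 10^-6 = 4.55 × 10^-9
Ka = x²/(0.441 − x) = 4.55 × 10^-9
Since Ka ≪ C₀, x ≈ √(Ka·C₀) = 4.48 × 10^-5 M.
(x/C₀ = 0.01% < 5%, so the approximation holds.)
pH = −log(4.48 × 10^-5) = 4.35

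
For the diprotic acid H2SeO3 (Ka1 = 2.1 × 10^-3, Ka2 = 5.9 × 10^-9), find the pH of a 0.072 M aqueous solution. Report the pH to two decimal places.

pH = 1.95

Since Ka1 ≫ Ka2, the first ionization dominates [H+].
Ka1 = x²/(0.072 − x) = 2.1 × 10^-3
Solving the quadratic: x = (−Ka1 + √(Ka1² + 4·Ka1·C₀))/2 = 1.13 × 10^-2 M
pH = −log(1.13 × 10^-2) = 1.95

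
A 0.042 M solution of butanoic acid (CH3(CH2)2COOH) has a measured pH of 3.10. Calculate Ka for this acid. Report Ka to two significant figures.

[H+] = 10^(-3.10) = 7.94 × 10^-4 M
At equilibrium [HA] = 0.042 − 7.94 × 10^-4 = 4.12 × 10^-2 M
Ka = [H+][A-]/[HA] = (7.94 × 10^-4)² / 4.12 × 10^-2 = 1.5 × 10^-5

Ka = 1.5 × 10^-5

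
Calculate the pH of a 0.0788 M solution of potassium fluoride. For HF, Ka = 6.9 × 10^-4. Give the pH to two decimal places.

F- is the conjugate base of the weak acid HF.
Kb = Kw/Ka = 1.0×10^-14 / 6.9 × 10^-4 = 1.45 × 10^-11
From the ICE table, Kb = x²/(0.0788 − x) = 1.45 × 10^-11.
Assume x ≪ 0.0788: x ≈ √(1.45 × 10^-11 × 0.0788) = 1.07 × 10^-6 M
(x/C₀ = 0.0014% < 5%, so the approximation holds.)
pOH = 5.97, so pH = 14.00 − pOH = 8.03

pH = 8.03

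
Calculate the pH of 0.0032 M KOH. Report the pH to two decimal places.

KOH is a strong base; [OH-] = 0.0032 M.
pOH = -log(0.0032) = 2.49
pH = 14.00 - 2.49 = 11.51

pH = 11.51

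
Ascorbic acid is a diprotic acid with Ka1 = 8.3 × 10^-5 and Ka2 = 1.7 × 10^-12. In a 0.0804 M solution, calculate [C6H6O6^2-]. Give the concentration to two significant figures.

1.7 × 10^-12 M

First ionization gives [H+] ≈ [HC6H6O6-] = 2.58 × 10^-3 M.
Second step: Ka2 = [H+][C6H6O6^2-]/[HC6H6O6-] ≈ [C6H6O6^2-] (since [H+] ≈ [HC6H6O6-]).
So [C6H6O6^2-] ≈ Ka2.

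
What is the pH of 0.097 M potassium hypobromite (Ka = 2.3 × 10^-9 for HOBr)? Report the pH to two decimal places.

pH = 10.81

OBr- is the conjugate base of the weak acid HOBr.
Kb = Kw/Ka = 1.0×10^-14 / 2.3 × 10^-9 = 4.35 × 10^-6
From the ICE table, Kb = [OH-]²/(0.097 − [OH-]) = 4.35 × 10^-6.
Since Kb ≪ C₀, [OH-] ≈ √(Kb·C₀) = 6.50 × 10^-4 M.
pOH = 3.19, so pH = 14.00 − pOH = 10.81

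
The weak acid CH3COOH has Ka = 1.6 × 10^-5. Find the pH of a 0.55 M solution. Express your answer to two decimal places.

pH = 2.53

CH3COOH ⇌ CH3COO- + H+
From the ICE table, Ka = x²/(0.55 − x) = 1.6 × 10^-5.
Neglecting x in the denominator: x = √(1.6 × 10^-5 × 0.55) = 2.97 × 10^-3 M
Check: 0.54% ionized — well under 5%, approximation valid.
pH = −log[H+] = −log(2.97 × 10^-3) = 2.53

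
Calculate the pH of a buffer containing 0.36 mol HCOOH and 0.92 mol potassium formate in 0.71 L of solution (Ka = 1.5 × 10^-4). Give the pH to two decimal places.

pKa = −log(1.5 × 10^-4) = 3.824
Henderson–Hasselbalch: pH = pKa + log([HCOO-]/[HCOOH]) = 3.824 + log(0.92/0.36)
pH = 3.824 + (+0.407) = 4.23

pH = 4.23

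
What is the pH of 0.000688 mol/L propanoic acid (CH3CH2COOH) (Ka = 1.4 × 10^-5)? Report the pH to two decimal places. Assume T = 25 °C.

CH3CH2COOH ⇌ CH3CH2COO- + H+
From the ICE table, Ka = [H+]²/(0.000688 − [H+]) = 1.4 × 10^-5.
[H+] is not negligible relative to C₀; solve [H+]² + 1.4e-05·[H+] − 9.63e-09 = 0.
[H+] = (−Ka + √(Ka² + 4·Ka·C₀))/2 = 9.14 × 10^-5 M
pH = −log[H+] = −log(9.14 × 10^-5) = 4.04

pH = 4.04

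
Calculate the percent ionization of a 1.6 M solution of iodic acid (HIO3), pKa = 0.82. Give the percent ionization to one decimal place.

26.4%

HIO3 ⇌ IO3- + H+; let x = [H+] at equilibrium.
Ka = 10^(−0.82) = 1.51 × 10^-1
Solve x² + 0.151x − 0.242 = 0 → x = 4.22 × 10^-1 M
% ionization = x/C₀ × 100% = 4.22 × 10^-1/1.6 × 100% = 26.4%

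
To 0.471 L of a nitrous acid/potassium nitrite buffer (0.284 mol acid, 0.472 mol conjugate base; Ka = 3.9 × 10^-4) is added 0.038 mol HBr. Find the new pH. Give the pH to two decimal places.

pH = 3.54

After neutralization: n(HNO2) = 0.322 mol, n(NO2-) = 0.434 mol.
pKa = −log(3.9 × 10^-4) = 3.409
Henderson–Hasselbalch with mole ratio 0.434/0.322: pH = 3.409 + (+0.130)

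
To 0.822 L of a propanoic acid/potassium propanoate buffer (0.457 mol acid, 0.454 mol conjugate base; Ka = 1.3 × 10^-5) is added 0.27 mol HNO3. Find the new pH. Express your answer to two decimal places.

pH = 4.29

After neutralization: n(CH3CH2COOH) = 0.727 mol, n(CH3CH2COO-) = 0.184 mol.
pKa = −log(1.3 × 10^-5) = 4.886
Henderson–Hasselbalch with mole ratio 0.184/0.727: pH = 4.886 + (-0.597)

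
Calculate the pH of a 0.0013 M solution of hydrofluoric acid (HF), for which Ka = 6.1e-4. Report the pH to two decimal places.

pH = 3.20

HF ⇌ F- + H+
Ka = x²/(0.0013 − x) = 6.1 × 10^-4
x is not negligible relative to C₀; solve x² + 0.00061·x − 7.93e-07 = 0.
x = [−0.00061 + √(0.00061² + 3.17e-06)]/2 = 6.36 × 10^-4 M
pH = −log(6.36 × 10^-4) = 3.20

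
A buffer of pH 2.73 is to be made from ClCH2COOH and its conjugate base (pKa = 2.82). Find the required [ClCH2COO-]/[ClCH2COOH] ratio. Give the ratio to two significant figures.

pH = pKa + log(r) ⇒ log(r) = 2.73 − 2.82 = -0.09
r = [ClCH2COO-]/[ClCH2COOH] = 10^(-0.09) = 0.813

ratio = 0.81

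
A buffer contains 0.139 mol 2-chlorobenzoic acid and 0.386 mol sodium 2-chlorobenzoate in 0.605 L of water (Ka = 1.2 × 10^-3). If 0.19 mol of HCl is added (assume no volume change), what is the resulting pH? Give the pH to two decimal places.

pH = 2.70

Added H+ converts ClC6H4COO- to ClC6H4COOH: ClC6H4COOH → 0.329 mol, ClC6H4COO- → 0.196 mol.
pKa = −log(1.2 × 10^-3) = 2.921
pH = pKa + log([A⁻]/[HA]) = 2.921 + log(0.196/0.329) = 2.921 -0.225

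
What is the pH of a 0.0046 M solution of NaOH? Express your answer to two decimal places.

pH = 11.66

NaOH is a strong base; [OH-] = 0.0046 M.
pOH = -log(0.0046) = 2.34
pH = 14.00 - 2.34 = 11.66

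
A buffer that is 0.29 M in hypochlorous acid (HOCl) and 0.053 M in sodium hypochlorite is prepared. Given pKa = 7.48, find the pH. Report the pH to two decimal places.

pH = 6.74

pH = pKa + log([A⁻]/[HA]) = 7.48 + log(0.053/0.29)
pH = 7.48 + (-0.738) = 6.74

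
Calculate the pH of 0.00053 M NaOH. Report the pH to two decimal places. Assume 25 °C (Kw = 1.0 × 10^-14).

pH = 10.72

NaOH is a strong base; [OH-] = 0.00053 M.
pOH = -log(0.00053) = 3.28
pH = 14.00 - 3.28 = 10.72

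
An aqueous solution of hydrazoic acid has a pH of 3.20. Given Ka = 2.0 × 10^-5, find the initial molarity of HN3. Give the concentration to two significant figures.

[H+] = 10^(-3.20) = 6.31 × 10^-4 M = x
Ka = x²/(C₀ − x) ⇒ C₀ = x + x²/Ka
C₀ = 6.31 × 10^-4 + (6.31 × 10^-4)²/(2.0 × 10^-5) = 2.05 × 10^-2 M

C₀ = 2.1 × 10^-2 M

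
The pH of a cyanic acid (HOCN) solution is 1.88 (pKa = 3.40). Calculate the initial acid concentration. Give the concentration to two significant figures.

C₀ = 4.5 × 10^-1 M

[H+] = 10^(-1.88) = 1.32 × 10^-2 M = x
Ka = 10^(−3.40) = 3.98 × 10^-4
Ka = x²/(C₀ − x) ⇒ C₀ = x + x²/Ka
C₀ = 1.32 × 10^-2 + (1.32 × 10^-2)²/(3.98 × 10^-4) = 4.51 × 10^-1 M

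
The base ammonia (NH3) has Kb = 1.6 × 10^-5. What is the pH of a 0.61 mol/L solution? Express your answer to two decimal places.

pH = 11.49

NH3 + H2O ⇌ NH4+ + OH-
Let x = [OH-] at equilibrium. Kb = x²/(0.61 − x).
Since Kb ≪ C₀, x ≈ √(Kb·C₀) = 3.12 × 10^-3 M.
(x/C₀ = 0.51% < 5%, so the approximation holds.)
pOH = 2.51, so pH = 14.00 − pOH = 11.49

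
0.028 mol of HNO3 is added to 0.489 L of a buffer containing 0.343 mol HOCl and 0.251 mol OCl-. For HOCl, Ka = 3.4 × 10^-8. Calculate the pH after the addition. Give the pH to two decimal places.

After neutralization: n(HOCl) = 0.371 mol, n(OCl-) = 0.223 mol.
pKa = −log(3.4 × 10^-8) = 7.469
Henderson–Hasselbalch with mole ratio 0.223/0.371: pH = 7.469 + (-0.221)

pH = 7.25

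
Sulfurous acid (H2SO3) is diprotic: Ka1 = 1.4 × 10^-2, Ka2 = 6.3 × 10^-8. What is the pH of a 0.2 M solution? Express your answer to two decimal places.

Ka1 ≫ Ka2, so treat the first dissociation as the only significant source of H+.
Ka1 = x²/(0.2 − x) = 1.4 × 10^-2
Solving the quadratic: x = (−Ka1 + √(Ka1² + 4·Ka1·C₀))/2 = 4.64 × 10^-2 M
pH = −log(4.64 × 10^-2) = 1.33

pH = 1.33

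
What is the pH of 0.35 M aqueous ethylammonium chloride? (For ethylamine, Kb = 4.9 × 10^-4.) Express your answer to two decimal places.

C2H5NH3+ is the conjugate acid of the weak base C2H5NH2.
Ka = Kw/Kb = 1.0×10^-14 / 4.9 × 10^-4 = 2.04 × 10^-11
From the ICE table, Ka = [H+]²/(0.35 − [H+]) = 2.04 × 10^-11.
Since Ka ≪ C₀, [H+] ≈ √(Ka·C₀) = 2.67 × 10^-6 M.
([H+]/C₀ = 0.00076% < 5%, so the approximation holds.)
pH = −log(2.67 × 10^-6) = 5.57

pH = 5.57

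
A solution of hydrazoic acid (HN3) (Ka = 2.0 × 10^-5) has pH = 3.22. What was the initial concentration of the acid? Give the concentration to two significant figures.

[H+] = 10^(-3.22) = 6.03 × 10^-4 M = x
Ka = x²/(C₀ − x) ⇒ C₀ = x + x²/Ka
C₀ = 6.03 × 10^-4 + (6.03 × 10^-4)²/(2.0 × 10^-5) = 1.88 × 10^-2 M

C₀ = 1.9 × 10^-2 M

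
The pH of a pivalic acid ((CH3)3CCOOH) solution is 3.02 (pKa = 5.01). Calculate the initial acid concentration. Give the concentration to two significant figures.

[H+] = 10^(-3.02) = 9.55 × 10^-4 M = x
Ka = 10^(−5.01) = 9.77 × 10^-6
Ka = x²/(C₀ − x) ⇒ C₀ = x + x²/Ka
C₀ = 9.55 × 10^-4 + (9.55 × 10^-4)²/(9.77 × 10^-6) = 9.43 × 10^-2 M

C₀ = 9.4 × 10^-2 M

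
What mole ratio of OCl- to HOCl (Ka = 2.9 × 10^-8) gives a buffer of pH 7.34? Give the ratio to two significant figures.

ratio = 0.63

pKa = -log(2.9 × 10^-8) = 7.538
pH = pKa + log(r) ⇒ log(r) = 7.34 − 7.538 = -0.198
r = [OCl-]/[HOCl] = 10^(-0.198) = 0.634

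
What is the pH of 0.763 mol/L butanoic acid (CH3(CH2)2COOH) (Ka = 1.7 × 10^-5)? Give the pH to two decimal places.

CH3(CH2)2COOH ⇌ CH3(CH2)2COO- + H+
Let x = [H+] at equilibrium. Ka = x²/(0.763 − x).
Assume x ≪ 0.763: x ≈ √(1.7 × 10^-5 × 0.763) = 3.60 × 10^-3 M
pH = −log(3.60 × 10^-3) = 2.44

pH = 2.44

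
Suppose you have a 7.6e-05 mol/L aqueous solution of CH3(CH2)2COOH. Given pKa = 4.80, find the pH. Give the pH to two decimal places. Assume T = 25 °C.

pH = 4.56

CH3(CH2)2COOH ⇌ CH3(CH2)2COO- + H+
Ka = 10^(−4.80) = 1.58 × 10^-5
Ka = [H+]²/(7.6e-05 − [H+]) = 1.58 × 10^-5
[H+] is not negligible relative to C₀; solve [H+]² + 1.58e-05·[H+] − 1.2e-09 = 0.
[H+] = (−Ka + √(Ka² + 4·Ka·C₀))/2 = 2.76 × 10^-5 M
pH = −log[H+] = −log(2.76 × 10^-5) = 4.56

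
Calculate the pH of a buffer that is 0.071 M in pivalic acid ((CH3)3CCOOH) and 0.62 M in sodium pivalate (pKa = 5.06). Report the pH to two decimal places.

Using pH = pKa + log([base]/[acid]) with [base]/[acid] = 0.62/0.071:
pH = 5.06 + (+0.941) = 6.00

pH = 6.00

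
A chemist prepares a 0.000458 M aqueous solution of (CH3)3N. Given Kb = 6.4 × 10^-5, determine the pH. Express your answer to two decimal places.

(CH3)3N + H2O ⇌ (CH3)3NH+ + OH-
Kb = x²/(0.000458 − x) = 6.4 × 10^-5
The 5% rule fails; solving x² + Kb·x − Kb·C₀ = 0 exactly:
x = [−6.4e-05 + √(6.4e-05² + 1.17e-07)]/2 = 1.42 × 10^-4 M
pOH = 3.85, so pH = 14.00 − pOH = 10.15

pH = 10.15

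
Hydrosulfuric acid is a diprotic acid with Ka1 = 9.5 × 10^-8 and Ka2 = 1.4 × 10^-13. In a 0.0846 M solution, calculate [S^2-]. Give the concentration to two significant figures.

First ionization gives [H+] ≈ [HS-] = 8.96 × 10^-5 M.
Second step: Ka2 = [H+][S^2-]/[HS-] ≈ [S^2-] (since [H+] ≈ [HS-]).
So [S^2-] ≈ Ka2.

1.4 × 10^-13 M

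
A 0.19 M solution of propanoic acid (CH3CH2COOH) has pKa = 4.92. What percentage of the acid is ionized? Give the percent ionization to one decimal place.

0.8%

CH3CH2COOH ⇌ CH3CH2COO- + H+; let x = [H+] at equilibrium.
Ka = 10^(−4.92) = 1.20 × 10^-5
x ≈ √(Ka·C₀) = √(1.20 × 10^-5 × 0.19) = 1.51 × 10^-3 M
% ionization = x/C₀ × 100% = 1.51 × 10^-3/0.19 × 100% = 0.8%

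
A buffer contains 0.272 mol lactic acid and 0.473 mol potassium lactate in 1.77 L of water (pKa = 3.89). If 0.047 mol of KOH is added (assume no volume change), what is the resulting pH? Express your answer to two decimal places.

pH = 4.25

After neutralization: n(CH3CH(OH)COOH) = 0.225 mol, n(CH3CH(OH)COO-) = 0.52 mol.
Henderson–Hasselbalch with mole ratio 0.52/0.225: pH = 3.89 + (+0.364)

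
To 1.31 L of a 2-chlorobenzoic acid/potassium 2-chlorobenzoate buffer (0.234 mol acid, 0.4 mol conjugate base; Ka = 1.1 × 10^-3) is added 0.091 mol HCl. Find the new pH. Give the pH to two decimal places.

Added H+ converts ClC6H4COO- to ClC6H4COOH: ClC6H4COOH → 0.325 mol, ClC6H4COO- → 0.309 mol.
pKa = −log(1.1 × 10^-3) = 2.959
Henderson–Hasselbalch with mole ratio 0.309/0.325: pH = 2.959 + (-0.022)

pH = 2.94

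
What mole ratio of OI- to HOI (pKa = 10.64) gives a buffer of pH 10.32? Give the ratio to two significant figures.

ratio = 0.48

pH = pKa + log(r) ⇒ log(r) = 10.32 − 10.64 = -0.32
r = [OI-]/[HOI] = 10^(-0.32) = 0.479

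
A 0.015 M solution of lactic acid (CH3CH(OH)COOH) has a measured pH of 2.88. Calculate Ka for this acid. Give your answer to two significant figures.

[H+] = 10^(-2.88) = 1.32 × 10^-3 M
At equilibrium [HA] = 0.015 − 1.32 × 10^-3 = 1.37 × 10^-2 M
Ka = [H+][A-]/[HA] = (1.32 × 10^-3)² / 1.37 × 10^-2 = 1.3 × 10^-4

Ka = 1.3 × 10^-4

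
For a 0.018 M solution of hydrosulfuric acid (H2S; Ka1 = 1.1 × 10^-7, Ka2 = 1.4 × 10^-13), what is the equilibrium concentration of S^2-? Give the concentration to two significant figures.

First ionization gives [H+] ≈ [HS-] = 4.45 × 10^-5 M.
Second step: Ka2 = [H+][S^2-]/[HS-] ≈ [S^2-] (since [H+] ≈ [HS-]).
So [S^2-] ≈ Ka2.

1.4 × 10^-13 M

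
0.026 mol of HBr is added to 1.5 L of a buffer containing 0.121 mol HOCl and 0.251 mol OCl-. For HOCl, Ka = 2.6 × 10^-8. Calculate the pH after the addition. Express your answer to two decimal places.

After neutralization: n(HOCl) = 0.147 mol, n(OCl-) = 0.225 mol.
pKa = −log(2.6 × 10^-8) = 7.585
Henderson–Hasselbalch with mole ratio 0.225/0.147: pH = 7.585 + (+0.185)

pH = 7.77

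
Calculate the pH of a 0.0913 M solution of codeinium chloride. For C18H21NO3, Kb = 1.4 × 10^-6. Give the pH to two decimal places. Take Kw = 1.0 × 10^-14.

C18H22NO3+ is the conjugate acid of the weak base C18H21NO3.
Ka = Kw/Kb = 1.0×10^-14 / 1.4 × 10^-6 = 7.14 × 10^-9
From the ICE table, Ka = [H+]²/(0.0913 − [H+]) = 7.14 × 10^-9.
Since Ka ≪ C₀, [H+] ≈ √(Ka·C₀) = 2.55 × 10^-5 M.
pH = −log[H+] = −log(2.55 × 10^-5) = 4.59

pH = 4.59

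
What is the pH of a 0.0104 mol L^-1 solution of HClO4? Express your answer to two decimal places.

HClO4 is a strong acid and dissociates completely, so [H+] = 0.0104 M.
pH = -log(0.0104) = 1.98

pH = 1.98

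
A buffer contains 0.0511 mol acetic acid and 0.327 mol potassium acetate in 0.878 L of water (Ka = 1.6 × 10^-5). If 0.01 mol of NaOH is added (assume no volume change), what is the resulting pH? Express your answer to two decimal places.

OH- converts CH3COOH to CH3COO-: CH3COOH → 0.0411 mol, CH3COO- → 0.337 mol.
pKa = −log(1.6 × 10^-5) = 4.796
pH = pKa + log(n_CH3COO-/n_CH3COOH) = 4.796 + log(0.337/0.0411) = 4.796 + (+0.914)

pH = 5.71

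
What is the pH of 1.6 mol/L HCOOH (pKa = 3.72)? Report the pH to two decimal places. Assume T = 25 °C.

HCOOH ⇌ HCOO- + H+
Ka = 10^(−3.72) = 1.91 × 10^-4
Ka = x²/(1.6 − x) = 1.91 × 10^-4
Since Ka ≪ C₀, x ≈ √(Ka·C₀) = 1.75 × 10^-2 M.
(x/C₀ = 1.1% < 5%, so the approximation holds.)
pH = −log[H+] = −log(1.75 × 10^-2) = 1.76

pH = 1.76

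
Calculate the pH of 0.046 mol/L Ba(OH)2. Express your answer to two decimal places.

pH = 12.96

Ba(OH)2 is a strong base (each formula unit releases 2 OH-); [OH-] = 0.092 M.
pOH = -log(0.092) = 1.04
pH = 14.00 - 1.04 = 12.96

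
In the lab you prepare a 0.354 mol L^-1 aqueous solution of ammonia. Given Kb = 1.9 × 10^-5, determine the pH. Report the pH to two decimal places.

pH = 11.41

NH3 + H2O ⇌ NH4+ + OH-
Kb = x²/(0.354 − x) = 1.9 × 10^-5
Neglecting x in the denominator: x = √(1.9 × 10^-5 × 0.354) = 2.59 × 10^-3 M
(x/C₀ = 0.73% < 5%, so the approximation holds.)
pOH = 2.59, so pH = 14.00 − pOH = 11.41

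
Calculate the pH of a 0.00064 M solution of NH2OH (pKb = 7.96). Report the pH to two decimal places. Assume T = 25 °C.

NH2OH + H2O ⇌ NH3OH+ + OH-
Kb = 10^(−7.96) = 1.10 × 10^-8
From the ICE table, Kb = [OH-]²/(0.00064 − [OH-]) = 1.10 × 10^-8.
Neglecting [OH-] in the denominator: [OH-] = √(1.10 × 10^-8 × 0.00064) = 2.65 × 10^-6 M
pOH = 5.58, so pH = 14.00 − pOH = 8.42

pH = 8.42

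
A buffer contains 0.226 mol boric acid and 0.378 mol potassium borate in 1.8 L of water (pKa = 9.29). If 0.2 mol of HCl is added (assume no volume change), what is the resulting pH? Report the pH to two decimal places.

Added H+ converts B(OH)4- to B(OH)3: B(OH)3 → 0.426 mol, B(OH)4- → 0.178 mol.
pH = pKa + log([A⁻]/[HA]) = 9.29 + log(0.178/0.426) = 9.29 -0.379

pH = 8.91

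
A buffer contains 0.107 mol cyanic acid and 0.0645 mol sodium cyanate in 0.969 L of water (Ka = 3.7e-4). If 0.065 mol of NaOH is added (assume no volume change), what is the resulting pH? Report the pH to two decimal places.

After neutralization: n(HOCN) = 0.042 mol, n(OCN-) = 0.13 mol.
pKa = −log(3.7 × 10^-4) = 3.432
pH = pKa + log([A⁻]/[HA]) = 3.432 + log(0.13/0.042) = 3.432 +0.491

pH = 3.92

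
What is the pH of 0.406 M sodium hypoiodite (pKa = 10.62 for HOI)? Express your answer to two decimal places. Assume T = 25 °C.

OI- is the conjugate base of the weak acid HOI.
Ka = 10^(−10.62) = 2.40 × 10^-11
Kb = Kw/Ka = 1.0×10^-14 / 2.40 × 10^-11 = 4.17 × 10^-4
From the ICE table, Kb = [OH-]²/(0.406 − [OH-]) = 4.17 × 10^-4.
Assume [OH-] ≪ 0.406: [OH-] ≈ √(4.17 × 10^-4 × 0.406) = 1.30 × 10^-2 M
([OH-]/C₀ = 3.2% < 5%, so the approximation holds.)
pOH = 1.89, so pH = 14.00 − pOH = 12.11

pH = 12.11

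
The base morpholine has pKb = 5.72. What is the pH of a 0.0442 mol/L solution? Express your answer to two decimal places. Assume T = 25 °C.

C4H8ONH + H2O ⇌ C4H8ONH2+ + OH-
Kb = 10^(−5.72) = 1.91 × 10^-6
Let x = [OH-] at equilibrium. Kb = x²/(0.0442 − x).
Assume x ≪ 0.0442: x ≈ √(1.91 × 10^-6 × 0.0442) = 2.91 × 10^-4 M
Check: 0.66% ionized — well under 5%, approximation valid.
pOH = 3.54, so pH = 14.00 − pOH = 10.46

pH = 10.46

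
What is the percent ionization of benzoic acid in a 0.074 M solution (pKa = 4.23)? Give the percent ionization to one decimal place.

C6H5COOH ⇌ C6H5COO- + H+; let x = [H+] at equilibrium.
Ka = 10^(−4.23) = 5.89 × 10^-5
x ≈ √(Ka·C₀) = √(5.89 × 10^-5 × 0.074) = 2.09 × 10^-3 M
% ionization = x/C₀ × 100% = 2.09 × 10^-3/0.074 × 100% = 2.8%

2.8%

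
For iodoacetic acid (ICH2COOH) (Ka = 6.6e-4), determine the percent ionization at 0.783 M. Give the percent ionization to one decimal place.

2.9%

ICH2COOH ⇌ ICH2COO- + H+; let x = [H+] at equilibrium.
x ≈ √(Ka·C₀) = √(6.6 × 10^-4 × 0.783) = 2.27 × 10^-2 M
% ionization = x/C₀ × 100% = 2.27 × 10^-2/0.783 × 100% = 2.9%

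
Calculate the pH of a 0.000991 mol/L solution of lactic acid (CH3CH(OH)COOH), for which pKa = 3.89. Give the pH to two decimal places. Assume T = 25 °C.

pH = 3.52

CH3CH(OH)COOH ⇌ CH3CH(OH)COO- + H+
Ka = 10^(−3.89) = 1.29 × 10^-4
Ka = [H+]²/(0.000991 − [H+]) = 1.29 × 10^-4
The 5% rule fails; solving [H+]² + Ka·[H+] − Ka·C₀ = 0 exactly:
[H+] = [−0.000129 + √(0.000129² + 5.11e-07)]/2 = 2.99 × 10^-4 M
pH = −log(2.99 × 10^-4) = 3.52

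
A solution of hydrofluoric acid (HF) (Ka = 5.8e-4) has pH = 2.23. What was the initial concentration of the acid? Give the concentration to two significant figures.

C₀ = 6.6 × 10^-2 M

[H+] = 10^(-2.23) = 5.89 × 10^-3 M = x
Ka = x²/(C₀ − x) ⇒ C₀ = x + x²/Ka
C₀ = 5.89 × 10^-3 + (5.89 × 10^-3)²/(5.8 × 10^-4) = 6.57 × 10^-2 M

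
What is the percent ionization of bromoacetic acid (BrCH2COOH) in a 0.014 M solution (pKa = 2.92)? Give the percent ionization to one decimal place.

BrCH2COOH ⇌ BrCH2COO- + H+; let x = [H+] at equilibrium.
Ka = 10^(−2.92) = 1.20 × 10^-3
Ka = x²/(C₀ − x); solving the quadratic gives x = 3.54 × 10^-3 M.
Fraction ionized = 3.54 × 10^-3 / 0.014 = 0.2529 → 25.3%

25.3%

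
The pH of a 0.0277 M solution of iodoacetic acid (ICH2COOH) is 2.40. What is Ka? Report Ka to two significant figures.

[H+] = 10^(-2.40) = 3.98 × 10^-3 M
At equilibrium [HA] = 0.0277 − 3.98 × 10^-3 = 2.37 × 10^-2 M
Ka = [H+][A-]/[HA] = (3.98 × 10^-3)² / 2.37 × 10^-2 = 6.7 × 10^-4

Ka = 6.7 × 10^-4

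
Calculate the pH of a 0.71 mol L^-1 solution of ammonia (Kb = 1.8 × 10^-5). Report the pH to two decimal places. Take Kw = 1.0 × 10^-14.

NH3 + H2O ⇌ NH4+ + OH-
Kb = [OH-]²/(0.71 − [OH-]) = 1.8 × 10^-5
Neglecting [OH-] in the denominator: [OH-] = √(1.8 × 10^-5 × 0.71) = 3.57 × 10^-3 M
Check: 0.5% ionized — well under 5%, approximation valid.
pOH = 2.45, so pH = 14.00 − pOH = 11.55

pH = 11.55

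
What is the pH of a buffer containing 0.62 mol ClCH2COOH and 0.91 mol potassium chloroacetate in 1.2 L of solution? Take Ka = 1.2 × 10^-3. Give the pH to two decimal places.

pKa = −log(1.2 × 10^-3) = 2.921
Using pH = pKa + log([base]/[acid]) with [base]/[acid] = 0.91/0.62:
pH = 2.921 + (+0.167) = 3.09

pH = 3.09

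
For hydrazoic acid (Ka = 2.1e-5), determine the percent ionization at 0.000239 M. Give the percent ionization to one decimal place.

25.6%

HN3 ⇌ N3- + H+; let x = [H+] at equilibrium.
Solve x² + 2.1e-05x − 5.02e-09 = 0 → x = 6.11 × 10^-5 M
Fraction ionized = 6.11 × 10^-5 / 0.000239 = 0.2556 → 25.6%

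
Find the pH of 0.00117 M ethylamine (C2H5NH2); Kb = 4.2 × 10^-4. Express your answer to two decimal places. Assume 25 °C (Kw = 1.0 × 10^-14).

C2H5NH2 + H2O ⇌ C2H5NH3+ + OH-
From the ICE table, Kb = [OH-]²/(0.00117 − [OH-]) = 4.2 × 10^-4.
The 5% rule fails; solving [OH-]² + Kb·[OH-] − Kb·C₀ = 0 exactly:
[OH-] = [−0.00042 + √(0.00042² + 1.97e-06)]/2 = 5.22 × 10^-4 M
pOH = −log(5.22 × 10^-4) = 3.28; pH = 14.00 − 3.28 = 10.72

pH = 10.72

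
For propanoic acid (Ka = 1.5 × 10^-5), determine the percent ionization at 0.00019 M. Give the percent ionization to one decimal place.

24.4%

CH3CH2COOH ⇌ CH3CH2COO- + H+; let x = [H+] at equilibrium.
Ka = x²/(C₀ − x); solving the quadratic gives x = 4.64 × 10^-5 M.
% ionization = x/C₀ × 100% = 4.64 × 10^-5/0.00019 × 100% = 24.4%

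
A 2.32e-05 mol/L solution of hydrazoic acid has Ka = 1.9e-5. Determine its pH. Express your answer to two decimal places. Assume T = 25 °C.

pH = 4.87

HN3 ⇌ N3- + H+
Let x = [H+] at equilibrium. Ka = x²/(2.32e-05 − x).
Here C₀/Ka ≈ 1.22, so the small-x approximation fails. Use the quadratic:
x = [−1.9e-05 + √(1.9e-05² + 1.76e-09)]/2 = 1.35 × 10^-5 M
pH = −log(1.35 × 10^-5) = 4.87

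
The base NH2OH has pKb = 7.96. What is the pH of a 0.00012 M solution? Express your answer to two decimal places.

pH = 8.06

NH2OH + H2O ⇌ NH3OH+ + OH-
Kb = 10^(−7.96) = 1.10 × 10^-8
Let x = [OH-] at equilibrium. Kb = x²/(0.00012 − x).
Neglecting x in the denominator: x = √(1.10 × 10^-8 × 0.00012) = 1.15 × 10^-6 M
Check: 0.96% ionized — well under 5%, approximation valid.
pOH = −log(1.15 × 10^-6) = 5.94; pH = 14.00 − 5.94 = 8.06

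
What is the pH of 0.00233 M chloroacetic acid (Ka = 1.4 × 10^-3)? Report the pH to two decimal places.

pH = 2.91

ClCH2COOH ⇌ ClCH2COO- + H+
Ka = [H+]²/(0.00233 − [H+]) = 1.4 × 10^-3
Here C₀/Ka ≈ 1.66, so the small-[H+] approximation fails. Use the quadratic:
[H+] = (−Ka + √(Ka² + 4·Ka·C₀))/2 = 1.24 × 10^-3 M
pH = −log(1.24 × 10^-3) = 2.91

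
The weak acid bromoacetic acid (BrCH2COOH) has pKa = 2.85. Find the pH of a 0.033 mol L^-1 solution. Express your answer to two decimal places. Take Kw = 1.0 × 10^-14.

pH = 2.21

BrCH2COOH ⇌ BrCH2COO- + H+
Ka = 10^(−2.85) = 1.41 × 10^-3
From the ICE table, Ka = [H+]²/(0.033 − [H+]) = 1.41 × 10^-3.
Here C₀/Ka ≈ 23.4, so the small-[H+] approximation fails. Use the quadratic:
[H+] = (−Ka + √(Ka² + 4·Ka·C₀))/2 = 6.15 × 10^-3 M
pH = −log[H+] = −log(6.15 × 10^-3) = 2.21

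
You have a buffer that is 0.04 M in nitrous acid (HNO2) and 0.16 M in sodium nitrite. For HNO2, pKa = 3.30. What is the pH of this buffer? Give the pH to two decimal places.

pH = 3.90

Henderson–Hasselbalch: pH = pKa + log([NO2-]/[HNO2]) = 3.30 + log(0.16/0.04)
pH = 3.30 + (+0.602) = 3.90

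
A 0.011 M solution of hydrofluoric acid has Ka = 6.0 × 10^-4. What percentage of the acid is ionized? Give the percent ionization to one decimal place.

HF ⇌ F- + H+; let x = [H+] at equilibrium.
Solve x² + 0.0006x − 6.6e-06 = 0 → x = 2.29 × 10^-3 M
% ionization = x/C₀ × 100% = 2.29 × 10^-3/0.011 × 100% = 20.8%

20.8%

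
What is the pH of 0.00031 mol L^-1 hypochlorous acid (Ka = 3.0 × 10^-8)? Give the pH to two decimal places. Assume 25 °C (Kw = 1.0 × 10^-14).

HOCl ⇌ OCl- + H+
Ka = [H+]²/(0.00031 − [H+]) = 3.0 × 10^-8
Neglecting [H+] in the denominator: [H+] = √(3.0 × 10^-8 × 0.00031) = 3.05 × 10^-6 M
pH = −log[H+] = −log(3.05 × 10^-6) = 5.52

pH = 5.52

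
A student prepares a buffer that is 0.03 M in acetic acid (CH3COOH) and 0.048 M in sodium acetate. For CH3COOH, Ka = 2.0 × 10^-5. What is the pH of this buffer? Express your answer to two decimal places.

pH = 4.90

pKa = −log(2.0 × 10^-5) = 4.699
Using pH = pKa + log([base]/[acid]) with [base]/[acid] = 0.048/0.03:
pH = 4.699 + (+0.204) = 4.90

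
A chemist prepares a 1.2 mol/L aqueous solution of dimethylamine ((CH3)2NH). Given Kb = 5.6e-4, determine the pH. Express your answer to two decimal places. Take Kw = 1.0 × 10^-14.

pH = 12.41

(CH3)2NH + H2O ⇌ (CH3)2NH2+ + OH-
Kb = x²/(1.2 − x) = 5.6 × 10^-4
Neglecting x in the denominator: x = √(5.6 × 10^-4 × 1.2) = 2.59 × 10^-2 M
pOH = −log(2.59 × 10^-2) = 1.59; pH = 14.00 − 1.59 = 12.41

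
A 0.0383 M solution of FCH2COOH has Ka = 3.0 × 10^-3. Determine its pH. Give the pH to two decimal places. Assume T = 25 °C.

FCH2COOH ⇌ FCH2COO- + H+
Ka = [H+]²/(0.0383 − [H+]) = 3.0 × 10^-3
[H+] is not negligible relative to C₀; solve [H+]² + 0.003·[H+] − 0.000115 = 0.
[H+] = (−Ka + √(Ka² + 4·Ka·C₀))/2 = 9.32 × 10^-3 M
pH = −log(9.32 × 10^-3) = 2.03

pH = 2.03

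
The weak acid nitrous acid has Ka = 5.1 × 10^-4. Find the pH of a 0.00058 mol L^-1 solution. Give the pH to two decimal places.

pH = 3.46

HNO2 ⇌ NO2- + H+
From the ICE table, Ka = [H+]²/(0.00058 − [H+]) = 5.1 × 10^-4.
[H+] is not negligible relative to C₀; solve [H+]² + 0.00051·[H+] − 2.96e-07 = 0.
[H+] = [−0.00051 + √(0.00051² + 1.18e-06)]/2 = 3.46 × 10^-4 M
pH = −log(3.46 × 10^-4) = 3.46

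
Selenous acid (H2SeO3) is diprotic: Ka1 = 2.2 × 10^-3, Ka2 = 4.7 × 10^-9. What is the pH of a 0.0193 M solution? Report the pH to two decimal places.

Ka1 ≫ Ka2, so treat the first dissociation as the only significant source of H+.
Ka1 = x²/(0.0193 − x) = 2.2 × 10^-3
Solving the quadratic: x = (−Ka1 + √(Ka1² + 4·Ka1·C₀))/2 = 5.51 × 10^-3 M
pH = −log(5.51 × 10^-3) = 2.26

pH = 2.26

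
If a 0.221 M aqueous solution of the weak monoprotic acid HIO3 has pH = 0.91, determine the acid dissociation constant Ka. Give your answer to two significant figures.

Ka = 1.5 × 10^-1

[H+] = 10^(-0.91) = 1.23 × 10^-1 M
At equilibrium [HA] = 0.221 − 1.23 × 10^-1 = 9.80 × 10^-2 M
Ka = [H+][A-]/[HA] = (1.23 × 10^-1)² / 9.80 × 10^-2 = 1.5 × 10^-1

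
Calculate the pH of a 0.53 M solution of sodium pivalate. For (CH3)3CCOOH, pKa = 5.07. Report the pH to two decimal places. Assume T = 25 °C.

(CH3)3CCOO- is the conjugate base of the weak acid (CH3)3CCOOH.
Ka = 10^(−5.07) = 8.51 × 10^-6
Kb = Kw/Ka = 1.0×10^-14 / 8.51 × 10^-6 = 1.18 × 10^-9
Kb = [OH-]²/(0.53 − [OH-]) = 1.18 × 10^-9
Neglecting [OH-] in the denominator: [OH-] = √(1.18 × 10^-9 × 0.53) = 2.50 × 10^-5 M
([OH-]/C₀ = 0.0047% < 5%, so the approximation holds.)
pOH = 4.60, so pH = 14.00 − pOH = 9.40

pH = 9.40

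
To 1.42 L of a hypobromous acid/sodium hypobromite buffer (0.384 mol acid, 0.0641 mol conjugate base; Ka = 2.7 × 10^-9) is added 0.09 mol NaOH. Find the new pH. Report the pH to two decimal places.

After neutralization: n(HOBr) = 0.294 mol, n(OBr-) = 0.154 mol.
pKa = −log(2.7 × 10^-9) = 8.569
pH = pKa + log([A⁻]/[HA]) = 8.569 + log(0.154/0.294) = 8.569 -0.281

pH = 8.29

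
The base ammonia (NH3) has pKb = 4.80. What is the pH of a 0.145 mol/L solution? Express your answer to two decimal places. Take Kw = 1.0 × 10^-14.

NH3 + H2O ⇌ NH4+ + OH-
Kb = 10^(−4.80) = 1.58 × 10^-5
From the ICE table, Kb = [OH-]²/(0.145 − [OH-]) = 1.58 × 10^-5.
Since Kb ≪ C₀, [OH-] ≈ √(Kb·C₀) = 1.51 × 10^-3 M.
Check: 1% ionized — well under 5%, approximation valid.
pOH = 2.82, so pH = 14.00 − pOH = 11.18

pH = 11.18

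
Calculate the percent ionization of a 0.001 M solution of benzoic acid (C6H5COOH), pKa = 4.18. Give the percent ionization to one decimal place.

C6H5COOH ⇌ C6H5COO- + H+; let x = [H+] at equilibrium.
Ka = 10^(−4.18) = 6.61 × 10^-5
Solve x² + 6.61e-05x − 6.61e-08 = 0 → x = 2.26 × 10^-4 M
Fraction ionized = 2.26 × 10^-4 / 0.001 = 0.2260 → 22.6%

22.6%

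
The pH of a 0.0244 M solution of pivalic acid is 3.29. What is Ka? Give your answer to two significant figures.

Ka = 1.1 × 10^-5

[H+] = 10^(-3.29) = 5.13 × 10^-4 M
At equilibrium [HA] = 0.0244 − 5.13 × 10^-4 = 2.39 × 10^-2 M
Ka = [H+][A-]/[HA] = (5.13 × 10^-4)² / 2.39 × 10^-2 = 1.1 × 10^-5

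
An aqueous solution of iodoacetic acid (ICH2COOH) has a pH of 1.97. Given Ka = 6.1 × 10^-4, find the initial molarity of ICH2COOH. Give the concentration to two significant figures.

[H+] = 10^(-1.97) = 1.07 × 10^-2 M = x
Ka = x²/(C₀ − x) ⇒ C₀ = x + x²/Ka
C₀ = 1.07 × 10^-2 + (1.07 × 10^-2)²/(6.1 × 10^-4) = 1.98 × 10^-1 M

C₀ = 2.0 × 10^-1 M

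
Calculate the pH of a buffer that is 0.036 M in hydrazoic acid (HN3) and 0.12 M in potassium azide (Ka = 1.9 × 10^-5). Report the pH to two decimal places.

pH = 5.24

pKa = −log(1.9 × 10^-5) = 4.721
Henderson–Hasselbalch: pH = pKa + log([N3-]/[HN3]) = 4.721 + log(0.12/0.036)
pH = 4.721 + (+0.523) = 5.24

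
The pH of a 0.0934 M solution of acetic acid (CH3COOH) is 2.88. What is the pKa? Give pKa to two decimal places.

[H+] = 10^(-2.88) = 1.32 × 10^-3 M
At equilibrium [HA] = 0.0934 − 1.32 × 10^-3 = 9.21 × 10^-2 M
Ka = [H+][A-]/[HA] = (1.32 × 10^-3)² / 9.21 × 10^-2 = 1.89 × 10^-5
pKa = -log(1.89 × 10^-5) = 4.72

pKa = 4.72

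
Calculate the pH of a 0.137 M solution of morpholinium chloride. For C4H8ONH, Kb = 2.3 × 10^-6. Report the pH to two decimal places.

pH = 4.61

C4H8ONH2+ is the conjugate acid of the weak base C4H8ONH.
Ka = Kw/Kb = 1.0×10^-14 / 2.3 × 10^-6 = 4.35 × 10^-9
Ka = [H+]²/(0.137 − [H+]) = 4.35 × 10^-9
Since Ka ≪ C₀, [H+] ≈ √(Ka·C₀) = 2.44 × 10^-5 M.
Check: 0.018% ionized — well under 5%, approximation valid.
pH = −log[H+] = −log(2.44 × 10^-5) = 4.61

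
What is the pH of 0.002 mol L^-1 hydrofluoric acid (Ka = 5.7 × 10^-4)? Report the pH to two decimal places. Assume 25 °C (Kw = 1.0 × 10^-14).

HF ⇌ F- + H+
Ka = [H+]²/(0.002 − [H+]) = 5.7 × 10^-4
[H+] is not negligible relative to C₀; solve [H+]² + 0.00057·[H+] − 1.14e-06 = 0.
[H+] = [−0.00057 + √(0.00057² + 4.56e-06)]/2 = 8.20 × 10^-4 M
pH = −log(8.20 × 10^-4) = 3.09

pH = 3.09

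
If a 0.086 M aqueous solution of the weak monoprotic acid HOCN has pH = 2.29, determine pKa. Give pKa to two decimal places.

pKa = 3.49

[H+] = 10^(-2.29) = 5.13 × 10^-3 M
At equilibrium [HA] = 0.086 − 5.13 × 10^-3 = 8.09 × 10^-2 M
Ka = [H+][A-]/[HA] = (5.13 × 10^-3)² / 8.09 × 10^-2 = 3.25 × 10^-4
pKa = -log(3.25 × 10^-4) = 3.49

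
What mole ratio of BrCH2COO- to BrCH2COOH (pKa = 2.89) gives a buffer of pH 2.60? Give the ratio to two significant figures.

pH = pKa + log(r) ⇒ log(r) = 2.60 − 2.89 = -0.29
r = [BrCH2COO-]/[BrCH2COOH] = 10^(-0.29) = 0.513

ratio = 0.51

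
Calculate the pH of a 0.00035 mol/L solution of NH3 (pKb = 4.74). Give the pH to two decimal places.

NH3 + H2O ⇌ NH4+ + OH-
Kb = 10^(−4.74) = 1.82 × 10^-5
Let x = [OH-] at equilibrium. Kb = x²/(0.00035 − x).
x is not negligible relative to C₀; solve x² + 1.82e-05·x − 6.37e-09 = 0.
x = [−1.82e-05 + √(1.82e-05² + 2.55e-08)]/2 = 7.12 × 10^-5 M
pOH = 4.15, so pH = 14.00 − pOH = 9.85

pH = 9.85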